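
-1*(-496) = 496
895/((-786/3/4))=-1790/131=-13.66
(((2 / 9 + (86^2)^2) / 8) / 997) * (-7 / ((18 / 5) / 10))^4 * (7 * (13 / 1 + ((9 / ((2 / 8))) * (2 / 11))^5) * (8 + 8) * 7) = 87648954438801010322210937500 / 9481370797503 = 9244333579052104.08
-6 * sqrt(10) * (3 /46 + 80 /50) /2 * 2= -31.60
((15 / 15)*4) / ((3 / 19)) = 76 / 3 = 25.33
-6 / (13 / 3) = -1.38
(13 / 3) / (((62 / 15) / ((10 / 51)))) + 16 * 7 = 177397 / 1581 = 112.21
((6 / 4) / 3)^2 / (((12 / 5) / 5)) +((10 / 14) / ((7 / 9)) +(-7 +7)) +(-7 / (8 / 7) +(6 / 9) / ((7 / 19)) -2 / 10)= -12059 / 3920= -3.08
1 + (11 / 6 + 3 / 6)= 10 / 3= 3.33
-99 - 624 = -723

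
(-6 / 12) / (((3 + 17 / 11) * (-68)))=11 / 6800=0.00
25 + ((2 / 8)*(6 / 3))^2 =101 / 4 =25.25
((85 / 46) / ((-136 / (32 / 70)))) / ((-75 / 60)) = 4 / 805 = 0.00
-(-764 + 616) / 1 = 148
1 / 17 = 0.06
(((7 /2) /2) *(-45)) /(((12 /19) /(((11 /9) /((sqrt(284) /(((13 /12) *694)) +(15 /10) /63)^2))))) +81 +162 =-167980071709775133177 /4283621264180 +4974857931113202132 *sqrt(71) /1070905316045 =-71079.95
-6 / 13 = -0.46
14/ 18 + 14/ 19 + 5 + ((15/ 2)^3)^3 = 6573815023493/ 87552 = 75084692.79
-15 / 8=-1.88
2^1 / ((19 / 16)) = 32 / 19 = 1.68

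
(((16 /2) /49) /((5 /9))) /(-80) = -9 /2450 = -0.00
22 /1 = 22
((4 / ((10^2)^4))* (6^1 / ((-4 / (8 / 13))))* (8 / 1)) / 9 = -1 / 30468750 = -0.00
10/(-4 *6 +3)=-10/21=-0.48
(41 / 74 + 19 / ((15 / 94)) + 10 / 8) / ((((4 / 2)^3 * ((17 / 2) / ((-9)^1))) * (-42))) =268333 / 704480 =0.38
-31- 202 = -233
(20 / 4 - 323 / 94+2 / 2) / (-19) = -241 / 1786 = -0.13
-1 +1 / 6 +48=283 / 6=47.17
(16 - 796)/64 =-195/16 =-12.19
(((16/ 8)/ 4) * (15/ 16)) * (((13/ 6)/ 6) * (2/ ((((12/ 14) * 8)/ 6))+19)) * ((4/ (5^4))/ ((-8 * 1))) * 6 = -1079/ 64000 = -0.02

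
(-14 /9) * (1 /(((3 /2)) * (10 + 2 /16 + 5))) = -0.07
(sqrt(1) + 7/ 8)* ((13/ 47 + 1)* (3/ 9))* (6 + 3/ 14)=6525/ 1316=4.96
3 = 3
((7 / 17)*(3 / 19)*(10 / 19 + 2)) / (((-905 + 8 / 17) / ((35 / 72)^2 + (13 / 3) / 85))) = -886123 / 16986356820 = -0.00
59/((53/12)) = 708/53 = 13.36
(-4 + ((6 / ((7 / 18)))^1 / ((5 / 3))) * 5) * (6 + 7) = 3848 / 7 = 549.71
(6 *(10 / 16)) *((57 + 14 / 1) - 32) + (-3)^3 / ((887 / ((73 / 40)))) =5186979 / 35480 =146.19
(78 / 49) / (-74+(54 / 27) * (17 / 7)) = -39 / 1694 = -0.02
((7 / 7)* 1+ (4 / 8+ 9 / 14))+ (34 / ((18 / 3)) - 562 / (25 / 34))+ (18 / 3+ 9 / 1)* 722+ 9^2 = 5331107 / 525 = 10154.49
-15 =-15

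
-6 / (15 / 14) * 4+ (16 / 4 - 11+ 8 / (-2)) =-167 / 5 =-33.40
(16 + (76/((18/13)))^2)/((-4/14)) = -858662/81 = -10600.77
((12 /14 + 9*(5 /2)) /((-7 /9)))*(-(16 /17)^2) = 26.60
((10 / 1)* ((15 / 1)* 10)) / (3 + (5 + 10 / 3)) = 2250 / 17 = 132.35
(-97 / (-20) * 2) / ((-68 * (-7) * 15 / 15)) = 97 / 4760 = 0.02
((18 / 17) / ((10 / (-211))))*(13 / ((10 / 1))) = -29.04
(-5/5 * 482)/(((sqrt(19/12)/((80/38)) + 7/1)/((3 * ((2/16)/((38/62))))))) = -753076800/17744879 + 448260 * sqrt(57)/933941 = -38.82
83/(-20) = -83/20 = -4.15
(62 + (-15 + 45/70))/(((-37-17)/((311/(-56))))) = 207437/42336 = 4.90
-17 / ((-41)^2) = -17 / 1681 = -0.01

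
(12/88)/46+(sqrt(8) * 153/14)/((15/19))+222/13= 224703/13156+969 * sqrt(2)/35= 56.23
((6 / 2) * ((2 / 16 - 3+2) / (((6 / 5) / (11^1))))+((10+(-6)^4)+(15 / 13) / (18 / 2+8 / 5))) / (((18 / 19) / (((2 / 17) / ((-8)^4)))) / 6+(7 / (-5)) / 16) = 1342661505 / 5757082123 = 0.23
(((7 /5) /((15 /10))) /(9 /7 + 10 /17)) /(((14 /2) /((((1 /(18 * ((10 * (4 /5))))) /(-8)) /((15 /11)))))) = -1309 /28900800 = -0.00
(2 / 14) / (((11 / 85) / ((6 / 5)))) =102 / 77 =1.32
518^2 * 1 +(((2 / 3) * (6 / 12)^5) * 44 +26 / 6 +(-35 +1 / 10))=5365887 / 20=268294.35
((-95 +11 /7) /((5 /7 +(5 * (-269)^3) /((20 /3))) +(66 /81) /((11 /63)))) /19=7848 /23299726885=0.00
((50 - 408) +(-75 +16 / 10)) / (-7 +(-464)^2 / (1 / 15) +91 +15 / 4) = -2876 / 21530185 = -0.00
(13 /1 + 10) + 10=33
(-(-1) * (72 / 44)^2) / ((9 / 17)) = 612 / 121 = 5.06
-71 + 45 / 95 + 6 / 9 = -3982 / 57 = -69.86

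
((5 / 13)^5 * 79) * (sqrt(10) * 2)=4.21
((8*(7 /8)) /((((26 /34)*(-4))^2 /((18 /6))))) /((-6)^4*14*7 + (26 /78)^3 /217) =0.00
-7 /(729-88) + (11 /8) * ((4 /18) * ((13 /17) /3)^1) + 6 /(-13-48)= -2253785 /71789436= -0.03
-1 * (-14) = 14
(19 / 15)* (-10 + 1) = -57 / 5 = -11.40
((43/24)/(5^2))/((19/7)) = 301/11400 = 0.03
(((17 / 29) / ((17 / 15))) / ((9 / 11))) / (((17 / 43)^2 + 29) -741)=-101695 / 114509313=-0.00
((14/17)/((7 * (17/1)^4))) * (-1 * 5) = -10/1419857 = -0.00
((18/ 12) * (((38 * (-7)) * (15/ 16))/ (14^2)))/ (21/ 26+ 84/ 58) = -35815/ 42336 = -0.85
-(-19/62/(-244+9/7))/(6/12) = -133/52669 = -0.00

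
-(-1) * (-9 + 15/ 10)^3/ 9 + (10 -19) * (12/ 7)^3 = -253041/ 2744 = -92.22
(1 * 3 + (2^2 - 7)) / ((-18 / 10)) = 0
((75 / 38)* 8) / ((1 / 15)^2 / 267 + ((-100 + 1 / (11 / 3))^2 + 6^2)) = 545180625 / 344643291856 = 0.00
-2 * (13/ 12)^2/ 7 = -169/ 504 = -0.34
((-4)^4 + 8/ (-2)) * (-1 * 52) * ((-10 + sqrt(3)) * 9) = 1179360 - 117936 * sqrt(3) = 975088.86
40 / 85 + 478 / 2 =4071 / 17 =239.47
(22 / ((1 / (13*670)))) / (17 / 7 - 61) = -134134 / 41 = -3271.56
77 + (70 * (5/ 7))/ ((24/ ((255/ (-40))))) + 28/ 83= 170133/ 2656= 64.06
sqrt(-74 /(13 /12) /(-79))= 2 * sqrt(227994) /1027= 0.93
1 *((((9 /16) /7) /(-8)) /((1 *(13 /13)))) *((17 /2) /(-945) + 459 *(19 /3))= -5494213 /188160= -29.20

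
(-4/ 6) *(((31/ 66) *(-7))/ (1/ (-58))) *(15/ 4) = -31465/ 66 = -476.74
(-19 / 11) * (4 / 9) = -76 / 99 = -0.77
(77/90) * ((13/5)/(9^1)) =1001/4050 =0.25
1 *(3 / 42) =0.07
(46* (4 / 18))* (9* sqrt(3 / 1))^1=92* sqrt(3)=159.35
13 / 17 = 0.76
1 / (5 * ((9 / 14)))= 0.31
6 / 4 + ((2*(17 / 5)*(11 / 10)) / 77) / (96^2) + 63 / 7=16934417 / 1612800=10.50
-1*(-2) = 2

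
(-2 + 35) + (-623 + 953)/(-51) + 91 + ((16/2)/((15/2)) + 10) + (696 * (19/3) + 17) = 1161167/255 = 4553.60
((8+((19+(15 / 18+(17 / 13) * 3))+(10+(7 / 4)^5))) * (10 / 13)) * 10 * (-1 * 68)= -30427.12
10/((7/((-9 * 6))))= -540/7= -77.14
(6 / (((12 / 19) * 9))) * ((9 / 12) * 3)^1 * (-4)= -9.50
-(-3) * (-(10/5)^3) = -24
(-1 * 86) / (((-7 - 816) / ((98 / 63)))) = 1204 / 7407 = 0.16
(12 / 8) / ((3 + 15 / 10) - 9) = -1 / 3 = -0.33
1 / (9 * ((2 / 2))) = 1 / 9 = 0.11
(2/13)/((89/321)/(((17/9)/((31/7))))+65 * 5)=12733/26952263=0.00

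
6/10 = 0.60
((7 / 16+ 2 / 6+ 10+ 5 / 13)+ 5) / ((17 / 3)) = 593 / 208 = 2.85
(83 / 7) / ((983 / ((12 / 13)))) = 996 / 89453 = 0.01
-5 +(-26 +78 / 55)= -1627 / 55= -29.58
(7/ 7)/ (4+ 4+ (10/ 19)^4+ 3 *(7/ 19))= 130321/ 1196607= 0.11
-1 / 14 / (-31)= 1 / 434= 0.00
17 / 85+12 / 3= 21 / 5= 4.20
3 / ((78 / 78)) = 3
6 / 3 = 2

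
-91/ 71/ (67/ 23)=-2093/ 4757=-0.44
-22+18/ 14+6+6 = -61/ 7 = -8.71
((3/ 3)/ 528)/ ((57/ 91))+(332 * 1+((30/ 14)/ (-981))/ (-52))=99110293537/ 298522224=332.00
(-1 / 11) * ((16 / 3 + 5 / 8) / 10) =-13 / 240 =-0.05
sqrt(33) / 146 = 0.04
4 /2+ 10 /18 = 23 /9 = 2.56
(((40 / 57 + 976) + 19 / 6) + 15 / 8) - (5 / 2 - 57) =157509 / 152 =1036.24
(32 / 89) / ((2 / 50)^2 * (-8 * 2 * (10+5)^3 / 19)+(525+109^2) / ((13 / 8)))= 0.00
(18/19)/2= 9/19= 0.47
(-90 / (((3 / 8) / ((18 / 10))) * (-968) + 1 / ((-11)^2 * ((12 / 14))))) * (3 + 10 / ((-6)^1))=9680 / 16267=0.60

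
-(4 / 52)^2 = -1 / 169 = -0.01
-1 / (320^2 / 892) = -223 / 25600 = -0.01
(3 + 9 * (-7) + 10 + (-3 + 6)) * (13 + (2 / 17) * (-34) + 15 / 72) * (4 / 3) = -10387 / 18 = -577.06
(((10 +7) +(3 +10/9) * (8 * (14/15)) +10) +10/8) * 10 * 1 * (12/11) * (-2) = -127324/99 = -1286.10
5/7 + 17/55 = 394/385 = 1.02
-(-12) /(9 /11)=44 /3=14.67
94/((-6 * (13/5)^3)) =-5875/6591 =-0.89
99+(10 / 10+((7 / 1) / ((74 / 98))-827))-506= -45278 / 37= -1223.73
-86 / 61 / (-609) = 86 / 37149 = 0.00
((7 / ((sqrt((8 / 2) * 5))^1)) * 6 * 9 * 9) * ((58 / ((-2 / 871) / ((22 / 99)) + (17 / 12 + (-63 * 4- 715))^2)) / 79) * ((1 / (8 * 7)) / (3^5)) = 909324 * sqrt(5) / 46190988859685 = 0.00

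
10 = 10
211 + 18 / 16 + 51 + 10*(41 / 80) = 1073 / 4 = 268.25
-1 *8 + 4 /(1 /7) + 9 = 29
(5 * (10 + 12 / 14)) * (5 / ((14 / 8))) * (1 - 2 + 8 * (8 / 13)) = 387600 / 637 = 608.48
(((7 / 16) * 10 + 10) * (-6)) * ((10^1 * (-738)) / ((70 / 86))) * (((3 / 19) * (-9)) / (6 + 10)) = -147801105 / 2128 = -69455.41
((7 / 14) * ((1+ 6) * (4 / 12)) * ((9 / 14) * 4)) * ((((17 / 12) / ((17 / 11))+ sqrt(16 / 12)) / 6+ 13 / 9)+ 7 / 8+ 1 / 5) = sqrt(3) / 3+ 481 / 60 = 8.59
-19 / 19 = -1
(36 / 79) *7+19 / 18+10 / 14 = 49369 / 9954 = 4.96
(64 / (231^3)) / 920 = 8 / 1417534965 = 0.00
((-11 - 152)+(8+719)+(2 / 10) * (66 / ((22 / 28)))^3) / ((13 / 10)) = 1191048 / 13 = 91619.08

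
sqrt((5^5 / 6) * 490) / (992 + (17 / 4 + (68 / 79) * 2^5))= 39500 * sqrt(3) / 138651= 0.49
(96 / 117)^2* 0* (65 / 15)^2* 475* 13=0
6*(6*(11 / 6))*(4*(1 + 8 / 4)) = 792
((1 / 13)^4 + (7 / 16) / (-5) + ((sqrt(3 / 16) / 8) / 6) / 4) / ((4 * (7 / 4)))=-0.01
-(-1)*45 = 45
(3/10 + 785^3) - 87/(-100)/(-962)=46535463353773/96200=483736625.30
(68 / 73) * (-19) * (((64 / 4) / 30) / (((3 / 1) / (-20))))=41344 / 657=62.93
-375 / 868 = -0.43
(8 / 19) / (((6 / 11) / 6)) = 88 / 19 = 4.63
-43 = -43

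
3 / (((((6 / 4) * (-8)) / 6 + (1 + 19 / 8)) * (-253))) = -24 / 2783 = -0.01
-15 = -15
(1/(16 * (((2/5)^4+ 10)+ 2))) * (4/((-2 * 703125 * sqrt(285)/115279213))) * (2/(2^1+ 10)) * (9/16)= -6067327 * sqrt(285)/10823040000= -0.01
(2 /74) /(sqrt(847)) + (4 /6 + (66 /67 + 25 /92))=sqrt(7) /2849 + 35569 /18492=1.92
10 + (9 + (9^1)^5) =59068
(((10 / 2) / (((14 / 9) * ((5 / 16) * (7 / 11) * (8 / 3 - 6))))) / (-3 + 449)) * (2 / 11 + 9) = -5454 / 54635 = -0.10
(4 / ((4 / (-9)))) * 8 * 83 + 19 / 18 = -107549 / 18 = -5974.94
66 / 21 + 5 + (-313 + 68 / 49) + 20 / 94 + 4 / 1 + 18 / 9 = -684582 / 2303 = -297.26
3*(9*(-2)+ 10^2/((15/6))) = 66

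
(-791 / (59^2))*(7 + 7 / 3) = -22148 / 10443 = -2.12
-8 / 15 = -0.53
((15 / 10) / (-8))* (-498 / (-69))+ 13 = 2143 / 184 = 11.65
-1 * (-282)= 282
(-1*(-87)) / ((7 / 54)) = 4698 / 7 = 671.14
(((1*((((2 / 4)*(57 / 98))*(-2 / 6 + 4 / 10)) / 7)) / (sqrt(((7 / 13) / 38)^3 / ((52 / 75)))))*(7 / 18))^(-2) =250151186250 / 70719863539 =3.54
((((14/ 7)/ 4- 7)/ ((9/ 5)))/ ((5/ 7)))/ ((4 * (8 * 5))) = -91/ 2880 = -0.03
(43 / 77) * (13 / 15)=559 / 1155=0.48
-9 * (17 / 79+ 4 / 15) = -1713 / 395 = -4.34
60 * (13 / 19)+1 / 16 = 12499 / 304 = 41.12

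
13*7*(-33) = -3003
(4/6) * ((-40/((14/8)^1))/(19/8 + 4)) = -2560/1071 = -2.39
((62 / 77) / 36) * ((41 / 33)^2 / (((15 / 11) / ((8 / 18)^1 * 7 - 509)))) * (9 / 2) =-237261383 / 4116420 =-57.64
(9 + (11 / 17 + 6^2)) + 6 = 878 / 17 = 51.65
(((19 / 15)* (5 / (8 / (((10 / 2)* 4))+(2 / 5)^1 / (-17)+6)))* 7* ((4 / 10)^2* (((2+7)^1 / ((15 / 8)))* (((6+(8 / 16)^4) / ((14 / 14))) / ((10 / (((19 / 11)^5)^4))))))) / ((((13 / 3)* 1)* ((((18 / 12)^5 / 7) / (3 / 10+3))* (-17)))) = -27157101864244822772538914076056 / 3635946151589775036091381875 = -7469.06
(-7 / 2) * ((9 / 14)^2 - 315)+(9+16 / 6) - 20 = 183577 / 168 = 1092.72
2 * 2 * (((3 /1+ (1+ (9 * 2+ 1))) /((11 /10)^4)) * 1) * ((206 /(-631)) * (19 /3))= -3600880000 /27715413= -129.92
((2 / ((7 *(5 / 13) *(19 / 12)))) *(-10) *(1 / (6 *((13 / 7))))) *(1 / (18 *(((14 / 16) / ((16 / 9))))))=-512 / 10773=-0.05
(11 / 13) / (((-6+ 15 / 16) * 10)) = -88 / 5265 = -0.02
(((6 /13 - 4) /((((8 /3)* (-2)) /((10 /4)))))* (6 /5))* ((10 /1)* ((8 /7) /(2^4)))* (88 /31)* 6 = 68310 /2821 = 24.21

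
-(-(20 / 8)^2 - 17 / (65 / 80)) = 1413 / 52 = 27.17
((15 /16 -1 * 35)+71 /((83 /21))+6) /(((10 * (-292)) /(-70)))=-93877 /387776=-0.24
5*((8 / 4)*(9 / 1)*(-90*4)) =-32400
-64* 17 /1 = -1088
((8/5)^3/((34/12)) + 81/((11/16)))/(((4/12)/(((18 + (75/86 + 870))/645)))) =106553591928/216101875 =493.07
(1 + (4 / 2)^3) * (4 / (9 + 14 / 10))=45 / 13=3.46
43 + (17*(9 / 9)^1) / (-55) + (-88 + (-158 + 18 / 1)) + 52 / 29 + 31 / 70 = -4088023 / 22330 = -183.07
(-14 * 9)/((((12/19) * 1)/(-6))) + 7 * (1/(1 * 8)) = 9583/8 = 1197.88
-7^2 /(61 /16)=-784 /61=-12.85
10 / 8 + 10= 45 / 4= 11.25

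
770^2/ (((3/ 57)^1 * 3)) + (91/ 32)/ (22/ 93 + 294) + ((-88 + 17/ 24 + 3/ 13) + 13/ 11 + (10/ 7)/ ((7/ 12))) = 69117350309932835/ 18406996608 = 3754949.91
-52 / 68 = -0.76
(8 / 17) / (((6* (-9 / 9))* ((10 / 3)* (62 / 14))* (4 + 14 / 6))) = -42 / 50065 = -0.00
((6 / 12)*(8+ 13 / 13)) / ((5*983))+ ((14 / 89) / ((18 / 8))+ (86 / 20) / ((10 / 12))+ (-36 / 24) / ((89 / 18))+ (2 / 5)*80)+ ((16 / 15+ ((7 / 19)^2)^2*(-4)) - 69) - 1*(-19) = -61975772569651 / 5130626997150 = -12.08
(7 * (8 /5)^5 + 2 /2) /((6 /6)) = 232501 /3125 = 74.40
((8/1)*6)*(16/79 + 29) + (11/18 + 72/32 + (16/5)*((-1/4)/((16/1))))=9986227/7110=1404.53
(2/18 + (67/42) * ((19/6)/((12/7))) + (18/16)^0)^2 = 16.47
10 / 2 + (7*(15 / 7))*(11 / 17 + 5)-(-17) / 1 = 1814 / 17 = 106.71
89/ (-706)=-0.13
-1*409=-409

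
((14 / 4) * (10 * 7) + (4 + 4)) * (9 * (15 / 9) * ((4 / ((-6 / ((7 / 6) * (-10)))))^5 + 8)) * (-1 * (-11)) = 23393513834680 / 19683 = 1188513632.81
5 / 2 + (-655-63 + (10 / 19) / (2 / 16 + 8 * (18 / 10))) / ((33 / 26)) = -410309869 / 728574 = -563.17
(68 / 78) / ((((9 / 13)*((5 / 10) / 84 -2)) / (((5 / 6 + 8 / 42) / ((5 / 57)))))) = -111112 / 15075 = -7.37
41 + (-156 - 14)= -129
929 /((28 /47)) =43663 /28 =1559.39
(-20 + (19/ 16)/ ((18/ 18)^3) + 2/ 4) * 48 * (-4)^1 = 3516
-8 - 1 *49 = -57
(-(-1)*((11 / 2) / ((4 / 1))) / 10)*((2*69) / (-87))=-253 / 1160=-0.22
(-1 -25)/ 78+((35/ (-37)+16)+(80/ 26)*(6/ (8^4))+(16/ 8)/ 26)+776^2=222454099841/ 369408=602190.80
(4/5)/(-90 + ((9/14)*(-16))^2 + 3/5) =196/4017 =0.05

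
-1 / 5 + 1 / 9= -4 / 45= -0.09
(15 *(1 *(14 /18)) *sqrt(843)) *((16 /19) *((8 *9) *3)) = 40320 *sqrt(843) /19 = 61614.19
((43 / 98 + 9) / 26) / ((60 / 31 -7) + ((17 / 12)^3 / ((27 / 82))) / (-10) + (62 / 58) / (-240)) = -48497454000 / 792521128763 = -0.06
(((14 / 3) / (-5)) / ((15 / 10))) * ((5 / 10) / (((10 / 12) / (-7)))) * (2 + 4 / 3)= 392 / 45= 8.71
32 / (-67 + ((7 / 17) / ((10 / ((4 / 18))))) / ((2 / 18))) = -0.48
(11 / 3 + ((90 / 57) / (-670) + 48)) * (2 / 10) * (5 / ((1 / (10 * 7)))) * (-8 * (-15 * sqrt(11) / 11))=552456800 * sqrt(11) / 14003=130849.95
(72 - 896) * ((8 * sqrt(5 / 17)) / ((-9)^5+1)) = 824 * sqrt(85) / 125477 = 0.06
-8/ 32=-0.25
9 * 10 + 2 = 92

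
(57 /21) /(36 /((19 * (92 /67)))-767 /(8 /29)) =-66424 /68007569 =-0.00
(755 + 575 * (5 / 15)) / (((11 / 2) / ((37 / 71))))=2960 / 33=89.70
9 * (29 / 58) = 9 / 2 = 4.50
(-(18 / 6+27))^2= 900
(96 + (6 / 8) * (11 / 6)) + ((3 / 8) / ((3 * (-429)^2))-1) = 35473903 / 368082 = 96.38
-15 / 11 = -1.36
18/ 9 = 2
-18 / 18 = -1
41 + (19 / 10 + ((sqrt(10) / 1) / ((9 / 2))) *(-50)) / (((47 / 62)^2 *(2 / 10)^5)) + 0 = -180698.01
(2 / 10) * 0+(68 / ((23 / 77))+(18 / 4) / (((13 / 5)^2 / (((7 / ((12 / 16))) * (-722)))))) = -16551416 / 3887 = -4258.15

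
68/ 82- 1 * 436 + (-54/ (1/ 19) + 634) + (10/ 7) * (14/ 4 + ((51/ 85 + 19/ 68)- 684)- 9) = -17670903/ 9758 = -1810.91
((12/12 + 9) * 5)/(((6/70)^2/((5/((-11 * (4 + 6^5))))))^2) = 37515625/11864776968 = 0.00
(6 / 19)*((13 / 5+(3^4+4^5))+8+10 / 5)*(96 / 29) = 3218688 / 2755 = 1168.31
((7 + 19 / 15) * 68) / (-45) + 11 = -1007 / 675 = -1.49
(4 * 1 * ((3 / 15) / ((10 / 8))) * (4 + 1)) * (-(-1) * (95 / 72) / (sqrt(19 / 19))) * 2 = 8.44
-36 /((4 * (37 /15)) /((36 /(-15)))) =8.76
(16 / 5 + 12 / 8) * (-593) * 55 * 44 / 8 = -3372391 / 4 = -843097.75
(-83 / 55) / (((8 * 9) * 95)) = -83 / 376200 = -0.00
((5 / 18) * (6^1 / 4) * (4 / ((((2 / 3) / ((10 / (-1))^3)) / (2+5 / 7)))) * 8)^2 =144400000000 / 49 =2946938775.51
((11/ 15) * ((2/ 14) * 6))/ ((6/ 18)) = 66/ 35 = 1.89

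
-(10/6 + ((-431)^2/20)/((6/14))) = -1300427/60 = -21673.78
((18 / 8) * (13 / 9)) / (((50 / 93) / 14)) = 8463 / 100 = 84.63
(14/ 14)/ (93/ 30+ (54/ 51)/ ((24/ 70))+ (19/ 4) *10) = 170/ 9127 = 0.02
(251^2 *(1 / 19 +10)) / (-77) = -12033191 / 1463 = -8225.01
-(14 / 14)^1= -1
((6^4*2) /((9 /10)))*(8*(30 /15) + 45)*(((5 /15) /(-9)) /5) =-3904 /3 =-1301.33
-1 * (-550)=550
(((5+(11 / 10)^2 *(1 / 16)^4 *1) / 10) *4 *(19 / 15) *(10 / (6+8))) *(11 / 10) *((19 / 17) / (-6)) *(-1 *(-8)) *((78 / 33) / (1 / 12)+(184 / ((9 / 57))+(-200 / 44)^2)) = -434541143707081 / 120637440000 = -3602.04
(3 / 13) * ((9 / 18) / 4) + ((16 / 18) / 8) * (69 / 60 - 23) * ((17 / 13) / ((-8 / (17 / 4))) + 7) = -88007 / 5760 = -15.28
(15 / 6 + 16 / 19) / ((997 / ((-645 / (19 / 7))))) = -573405 / 719834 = -0.80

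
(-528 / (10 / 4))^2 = 1115136 / 25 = 44605.44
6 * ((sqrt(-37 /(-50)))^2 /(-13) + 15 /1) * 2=58278 /325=179.32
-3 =-3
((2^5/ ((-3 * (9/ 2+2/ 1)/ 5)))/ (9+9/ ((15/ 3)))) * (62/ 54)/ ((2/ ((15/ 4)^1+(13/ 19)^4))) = -6414082900/ 3705156351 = -1.73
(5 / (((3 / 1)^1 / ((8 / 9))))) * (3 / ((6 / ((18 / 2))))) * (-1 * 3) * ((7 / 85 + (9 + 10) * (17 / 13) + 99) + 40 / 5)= -583124 / 221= -2638.57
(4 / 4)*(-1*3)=-3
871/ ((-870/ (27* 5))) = -135.16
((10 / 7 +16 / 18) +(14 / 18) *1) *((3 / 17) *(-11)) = -715 / 119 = -6.01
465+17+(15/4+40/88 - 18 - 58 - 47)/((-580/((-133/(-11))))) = 484.48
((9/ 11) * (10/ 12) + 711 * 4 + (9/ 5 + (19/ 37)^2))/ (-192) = -14.83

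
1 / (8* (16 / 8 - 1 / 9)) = 9 / 136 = 0.07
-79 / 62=-1.27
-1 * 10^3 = -1000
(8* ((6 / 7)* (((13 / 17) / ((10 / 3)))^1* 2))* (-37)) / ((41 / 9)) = -623376 / 24395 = -25.55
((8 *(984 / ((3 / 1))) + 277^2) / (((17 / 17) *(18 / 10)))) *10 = 440850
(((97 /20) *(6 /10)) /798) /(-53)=-97 /1409800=-0.00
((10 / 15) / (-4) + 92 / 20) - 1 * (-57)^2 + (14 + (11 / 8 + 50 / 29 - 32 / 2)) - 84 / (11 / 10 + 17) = -2045918527 / 629880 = -3248.11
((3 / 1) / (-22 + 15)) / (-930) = 1 / 2170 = 0.00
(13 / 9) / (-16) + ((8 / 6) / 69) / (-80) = -1499 / 16560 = -0.09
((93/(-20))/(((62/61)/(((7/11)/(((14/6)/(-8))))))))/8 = 549/440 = 1.25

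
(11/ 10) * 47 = 517/ 10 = 51.70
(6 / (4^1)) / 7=3 / 14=0.21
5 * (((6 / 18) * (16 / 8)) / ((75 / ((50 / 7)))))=20 / 63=0.32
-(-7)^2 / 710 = -49 / 710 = -0.07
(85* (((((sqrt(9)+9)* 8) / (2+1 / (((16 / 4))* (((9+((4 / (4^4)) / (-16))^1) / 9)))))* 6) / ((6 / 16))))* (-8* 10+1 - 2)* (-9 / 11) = 3845539.09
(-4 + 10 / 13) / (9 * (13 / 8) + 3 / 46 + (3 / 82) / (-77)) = -8132432 / 36976745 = -0.22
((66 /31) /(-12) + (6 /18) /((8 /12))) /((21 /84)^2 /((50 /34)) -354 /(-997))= 3988000 /4915019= 0.81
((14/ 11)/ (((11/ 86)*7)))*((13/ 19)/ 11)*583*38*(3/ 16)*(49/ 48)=1451723/ 3872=374.93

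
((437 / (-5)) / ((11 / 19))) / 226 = -8303 / 12430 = -0.67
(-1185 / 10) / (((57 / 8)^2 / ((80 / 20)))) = -10112 / 1083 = -9.34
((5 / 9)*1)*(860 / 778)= 2150 / 3501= 0.61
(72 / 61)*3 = 216 / 61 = 3.54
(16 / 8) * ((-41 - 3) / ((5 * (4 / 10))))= -44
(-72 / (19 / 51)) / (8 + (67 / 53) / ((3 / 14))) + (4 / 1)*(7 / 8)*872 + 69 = 3837263 / 1235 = 3107.10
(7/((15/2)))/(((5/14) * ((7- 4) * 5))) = 196/1125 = 0.17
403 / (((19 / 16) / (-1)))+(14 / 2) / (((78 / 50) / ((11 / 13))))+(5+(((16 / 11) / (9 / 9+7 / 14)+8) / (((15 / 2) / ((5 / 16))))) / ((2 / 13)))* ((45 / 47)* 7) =-2846513069 / 9960522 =-285.78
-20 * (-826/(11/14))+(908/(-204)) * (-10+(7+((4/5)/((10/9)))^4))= 1536731765601/73046875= 21037.61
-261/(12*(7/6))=-18.64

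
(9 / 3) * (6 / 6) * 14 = 42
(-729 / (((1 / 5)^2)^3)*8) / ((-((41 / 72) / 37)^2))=646704648000000 / 1681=384714246281.98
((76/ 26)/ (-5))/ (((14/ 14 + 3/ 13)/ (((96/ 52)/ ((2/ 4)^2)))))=-228/ 65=-3.51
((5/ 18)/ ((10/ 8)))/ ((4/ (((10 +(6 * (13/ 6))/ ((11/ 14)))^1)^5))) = 1061412655616/ 1449459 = 732281.94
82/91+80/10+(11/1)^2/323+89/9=5069746/264537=19.16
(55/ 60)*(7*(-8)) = -154/ 3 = -51.33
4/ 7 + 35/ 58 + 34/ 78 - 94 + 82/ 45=-90.57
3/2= 1.50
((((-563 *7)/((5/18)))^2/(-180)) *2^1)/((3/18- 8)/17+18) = -28515799116/223625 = -127516.15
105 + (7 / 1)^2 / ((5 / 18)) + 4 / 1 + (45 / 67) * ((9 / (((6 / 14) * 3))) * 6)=105059 / 335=313.61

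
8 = 8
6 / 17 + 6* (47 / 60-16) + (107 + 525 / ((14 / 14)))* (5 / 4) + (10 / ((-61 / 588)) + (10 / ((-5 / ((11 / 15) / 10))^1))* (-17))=94131523 / 155550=605.15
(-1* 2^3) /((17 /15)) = -120 /17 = -7.06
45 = 45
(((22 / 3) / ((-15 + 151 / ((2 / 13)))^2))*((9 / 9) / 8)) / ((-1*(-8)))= 11 / 89675736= 0.00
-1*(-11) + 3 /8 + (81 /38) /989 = 11.38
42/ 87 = 0.48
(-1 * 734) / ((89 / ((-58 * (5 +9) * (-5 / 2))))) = -16741.80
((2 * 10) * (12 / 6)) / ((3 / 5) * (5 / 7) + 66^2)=56 / 6099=0.01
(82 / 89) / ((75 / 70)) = 1148 / 1335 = 0.86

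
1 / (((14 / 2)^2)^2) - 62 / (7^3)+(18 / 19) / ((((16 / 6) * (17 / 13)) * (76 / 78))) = 11608721 / 117879496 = 0.10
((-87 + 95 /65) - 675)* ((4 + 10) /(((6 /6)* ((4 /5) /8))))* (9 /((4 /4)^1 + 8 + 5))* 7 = -6228810 /13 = -479139.23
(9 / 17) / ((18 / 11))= 11 / 34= 0.32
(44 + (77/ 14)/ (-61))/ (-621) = -0.07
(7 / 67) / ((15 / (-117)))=-273 / 335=-0.81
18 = 18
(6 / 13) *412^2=1018464 / 13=78343.38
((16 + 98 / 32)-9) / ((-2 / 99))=-15939 / 32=-498.09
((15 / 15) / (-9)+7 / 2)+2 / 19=1195 / 342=3.49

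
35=35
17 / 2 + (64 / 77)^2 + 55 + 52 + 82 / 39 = 54706205 / 462462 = 118.29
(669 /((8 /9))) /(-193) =-6021 /1544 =-3.90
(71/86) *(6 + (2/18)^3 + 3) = 232951/31347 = 7.43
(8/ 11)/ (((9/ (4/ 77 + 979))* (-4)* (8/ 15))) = -125645/ 3388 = -37.09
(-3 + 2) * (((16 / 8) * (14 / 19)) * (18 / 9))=-56 / 19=-2.95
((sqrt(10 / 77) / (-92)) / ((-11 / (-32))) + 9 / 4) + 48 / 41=561 / 164-8*sqrt(770) / 19481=3.41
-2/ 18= -1/ 9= -0.11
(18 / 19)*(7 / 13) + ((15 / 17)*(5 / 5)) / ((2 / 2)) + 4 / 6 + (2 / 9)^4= 56795777 / 27549639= 2.06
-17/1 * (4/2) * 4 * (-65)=8840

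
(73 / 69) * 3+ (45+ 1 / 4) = 4455 / 92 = 48.42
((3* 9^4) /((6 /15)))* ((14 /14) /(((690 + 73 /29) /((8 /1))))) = 568.45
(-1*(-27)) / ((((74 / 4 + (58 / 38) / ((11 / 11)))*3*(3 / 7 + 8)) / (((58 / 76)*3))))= 5481 / 44899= 0.12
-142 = -142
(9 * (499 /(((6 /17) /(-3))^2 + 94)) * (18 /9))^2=1684541814201 /184552225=9127.72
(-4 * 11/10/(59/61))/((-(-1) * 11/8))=-976/295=-3.31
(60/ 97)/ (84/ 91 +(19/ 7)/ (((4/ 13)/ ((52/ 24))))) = 131040/ 4244623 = 0.03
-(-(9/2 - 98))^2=-34969/4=-8742.25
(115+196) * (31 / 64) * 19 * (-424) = -9708487 / 8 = -1213560.88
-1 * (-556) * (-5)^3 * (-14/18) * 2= 973000/9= 108111.11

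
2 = 2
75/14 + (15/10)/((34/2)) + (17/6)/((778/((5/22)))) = 66557123/12220824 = 5.45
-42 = -42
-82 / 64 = -41 / 32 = -1.28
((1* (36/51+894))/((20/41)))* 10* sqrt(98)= 2182635* sqrt(2)/17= 181571.30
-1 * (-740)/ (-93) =-740/ 93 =-7.96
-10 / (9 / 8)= -80 / 9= -8.89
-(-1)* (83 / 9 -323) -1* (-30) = -2554 / 9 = -283.78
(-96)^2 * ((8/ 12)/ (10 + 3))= 472.62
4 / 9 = 0.44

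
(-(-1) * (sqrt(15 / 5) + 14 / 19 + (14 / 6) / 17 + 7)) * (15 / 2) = 72.05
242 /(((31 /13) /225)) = 707850 /31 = 22833.87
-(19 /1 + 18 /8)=-85 /4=-21.25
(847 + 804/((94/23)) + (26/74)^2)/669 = 1.56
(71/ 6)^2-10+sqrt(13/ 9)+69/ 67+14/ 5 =135.06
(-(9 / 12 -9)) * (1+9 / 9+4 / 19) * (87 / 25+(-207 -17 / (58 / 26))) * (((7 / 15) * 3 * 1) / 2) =-742576527 / 275500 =-2695.38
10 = 10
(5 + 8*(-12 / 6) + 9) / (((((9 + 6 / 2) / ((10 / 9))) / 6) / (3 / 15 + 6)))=-6.89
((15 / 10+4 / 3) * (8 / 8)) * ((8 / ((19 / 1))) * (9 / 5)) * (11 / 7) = 2244 / 665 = 3.37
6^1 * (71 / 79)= 426 / 79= 5.39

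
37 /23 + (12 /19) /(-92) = 700 /437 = 1.60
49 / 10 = 4.90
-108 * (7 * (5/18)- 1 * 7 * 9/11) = 4494/11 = 408.55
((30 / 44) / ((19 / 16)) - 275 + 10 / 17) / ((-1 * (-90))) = -21621 / 7106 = -3.04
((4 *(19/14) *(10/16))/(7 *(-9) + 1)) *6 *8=-2.63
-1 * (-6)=6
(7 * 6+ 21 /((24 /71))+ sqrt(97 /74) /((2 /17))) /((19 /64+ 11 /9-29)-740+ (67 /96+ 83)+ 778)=1.21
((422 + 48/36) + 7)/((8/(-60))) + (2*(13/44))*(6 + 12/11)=-780041/242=-3223.31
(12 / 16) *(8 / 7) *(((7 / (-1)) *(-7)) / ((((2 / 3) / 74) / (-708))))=-3300696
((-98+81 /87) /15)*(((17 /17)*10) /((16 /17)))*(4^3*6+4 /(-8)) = -36704785 /1392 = -26368.38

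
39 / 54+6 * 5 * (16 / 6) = 1453 / 18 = 80.72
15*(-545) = -8175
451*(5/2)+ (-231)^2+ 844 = 110665/2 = 55332.50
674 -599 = 75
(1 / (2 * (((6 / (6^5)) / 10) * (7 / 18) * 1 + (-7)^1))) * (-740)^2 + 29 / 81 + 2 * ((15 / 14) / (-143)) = -739823628889894 / 18914494599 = -39114.11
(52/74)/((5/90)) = 468/37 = 12.65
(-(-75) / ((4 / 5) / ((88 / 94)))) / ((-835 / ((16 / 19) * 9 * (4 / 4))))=-118800 / 149131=-0.80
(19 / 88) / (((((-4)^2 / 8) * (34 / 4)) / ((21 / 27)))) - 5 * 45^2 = -136322867 / 13464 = -10124.99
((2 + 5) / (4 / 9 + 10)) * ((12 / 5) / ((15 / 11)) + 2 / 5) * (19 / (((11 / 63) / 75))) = 6108291 / 517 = 11814.88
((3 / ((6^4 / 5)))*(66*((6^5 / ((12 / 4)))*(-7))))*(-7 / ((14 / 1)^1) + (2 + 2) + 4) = -103950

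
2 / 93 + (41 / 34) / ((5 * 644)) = 222773 / 10181640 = 0.02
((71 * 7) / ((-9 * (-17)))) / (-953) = -497 / 145809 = -0.00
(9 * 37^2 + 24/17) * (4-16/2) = -837924/17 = -49289.65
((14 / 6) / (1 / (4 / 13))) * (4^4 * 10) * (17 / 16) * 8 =609280 / 39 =15622.56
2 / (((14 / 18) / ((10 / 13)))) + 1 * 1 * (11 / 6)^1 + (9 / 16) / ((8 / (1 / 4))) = 535193 / 139776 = 3.83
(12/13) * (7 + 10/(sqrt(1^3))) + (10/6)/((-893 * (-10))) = 1093045/69654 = 15.69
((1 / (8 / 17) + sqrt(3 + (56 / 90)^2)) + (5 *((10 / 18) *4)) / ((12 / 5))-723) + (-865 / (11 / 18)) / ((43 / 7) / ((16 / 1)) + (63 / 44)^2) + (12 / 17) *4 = -78425057345 / 60562296 + 19 *sqrt(19) / 45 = -1293.11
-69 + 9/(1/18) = 93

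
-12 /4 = -3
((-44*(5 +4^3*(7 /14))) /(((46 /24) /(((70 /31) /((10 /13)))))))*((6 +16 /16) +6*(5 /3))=-42387.37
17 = 17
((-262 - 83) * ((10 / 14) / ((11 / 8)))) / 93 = -4600 / 2387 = -1.93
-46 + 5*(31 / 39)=-1639 / 39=-42.03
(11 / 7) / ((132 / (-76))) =-19 / 21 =-0.90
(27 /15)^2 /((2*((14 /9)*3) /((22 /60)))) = 891 /7000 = 0.13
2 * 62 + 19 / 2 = 267 / 2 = 133.50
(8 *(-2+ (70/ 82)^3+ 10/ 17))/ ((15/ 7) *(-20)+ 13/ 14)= 103625648/ 687762659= 0.15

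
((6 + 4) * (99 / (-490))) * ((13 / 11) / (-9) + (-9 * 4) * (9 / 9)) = 73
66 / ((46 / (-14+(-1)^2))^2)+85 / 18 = 47579 / 4761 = 9.99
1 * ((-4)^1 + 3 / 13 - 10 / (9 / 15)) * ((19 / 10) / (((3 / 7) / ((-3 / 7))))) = 15143 / 390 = 38.83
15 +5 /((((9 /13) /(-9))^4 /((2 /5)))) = 57137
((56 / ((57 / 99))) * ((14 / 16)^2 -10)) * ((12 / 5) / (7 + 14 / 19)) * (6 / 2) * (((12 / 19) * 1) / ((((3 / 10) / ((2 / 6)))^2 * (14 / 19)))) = -43340 / 49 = -884.49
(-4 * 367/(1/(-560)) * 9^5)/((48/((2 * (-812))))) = -1642371564960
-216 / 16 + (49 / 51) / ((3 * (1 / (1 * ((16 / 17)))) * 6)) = -209897 / 15606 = -13.45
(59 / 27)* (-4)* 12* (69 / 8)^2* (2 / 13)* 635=-762268.65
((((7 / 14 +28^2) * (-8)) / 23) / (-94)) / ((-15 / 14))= -14644 / 5405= -2.71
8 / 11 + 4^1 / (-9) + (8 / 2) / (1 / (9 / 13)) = 3928 / 1287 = 3.05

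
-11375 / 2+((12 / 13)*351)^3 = 68013073 / 2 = 34006536.50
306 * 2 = 612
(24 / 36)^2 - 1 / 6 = 5 / 18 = 0.28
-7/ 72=-0.10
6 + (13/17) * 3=141/17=8.29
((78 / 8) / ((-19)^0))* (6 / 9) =13 / 2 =6.50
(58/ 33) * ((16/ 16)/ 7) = 58/ 231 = 0.25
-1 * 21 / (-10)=21 / 10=2.10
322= 322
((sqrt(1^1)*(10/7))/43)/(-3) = -10/903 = -0.01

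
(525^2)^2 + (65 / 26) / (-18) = 2734889062495 / 36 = 75969140624.86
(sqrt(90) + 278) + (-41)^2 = 1968.49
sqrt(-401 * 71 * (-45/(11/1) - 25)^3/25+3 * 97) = sqrt(410496860851)/121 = 5295.04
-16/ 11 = -1.45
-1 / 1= -1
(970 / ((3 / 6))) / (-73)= -1940 / 73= -26.58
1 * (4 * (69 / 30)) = 46 / 5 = 9.20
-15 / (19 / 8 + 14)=-120 / 131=-0.92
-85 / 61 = -1.39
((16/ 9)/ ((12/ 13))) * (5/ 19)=260/ 513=0.51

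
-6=-6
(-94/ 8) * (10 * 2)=-235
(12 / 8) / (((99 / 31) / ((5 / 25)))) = 31 / 330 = 0.09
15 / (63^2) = 5 / 1323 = 0.00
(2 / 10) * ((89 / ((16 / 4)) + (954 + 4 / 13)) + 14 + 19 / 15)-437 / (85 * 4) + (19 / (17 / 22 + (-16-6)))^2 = 715304269166 / 3614825175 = 197.88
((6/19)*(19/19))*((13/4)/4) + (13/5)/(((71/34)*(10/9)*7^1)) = 786903/1888600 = 0.42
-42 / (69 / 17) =-238 / 23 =-10.35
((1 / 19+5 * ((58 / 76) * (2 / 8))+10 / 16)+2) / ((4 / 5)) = 345 / 76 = 4.54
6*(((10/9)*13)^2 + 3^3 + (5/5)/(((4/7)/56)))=54050/27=2001.85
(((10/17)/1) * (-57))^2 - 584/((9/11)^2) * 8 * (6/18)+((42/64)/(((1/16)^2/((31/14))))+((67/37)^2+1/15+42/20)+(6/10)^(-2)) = -158044242383/192281526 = -821.94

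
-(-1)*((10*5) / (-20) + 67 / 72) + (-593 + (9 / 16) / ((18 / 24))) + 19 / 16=-85339 / 144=-592.63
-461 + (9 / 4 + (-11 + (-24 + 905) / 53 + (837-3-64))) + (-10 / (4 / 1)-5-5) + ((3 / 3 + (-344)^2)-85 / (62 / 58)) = 118561.86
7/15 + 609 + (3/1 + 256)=13027/15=868.47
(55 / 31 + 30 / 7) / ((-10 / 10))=-1315 / 217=-6.06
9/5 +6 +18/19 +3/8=9.12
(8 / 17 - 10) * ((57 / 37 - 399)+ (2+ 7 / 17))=40254570 / 10693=3764.57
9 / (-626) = -9 / 626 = -0.01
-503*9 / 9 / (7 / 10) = -5030 / 7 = -718.57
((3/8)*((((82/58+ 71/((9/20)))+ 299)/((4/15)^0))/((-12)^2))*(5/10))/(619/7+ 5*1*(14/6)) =209279/35111808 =0.01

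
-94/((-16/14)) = 329/4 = 82.25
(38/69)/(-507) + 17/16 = 594103/559728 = 1.06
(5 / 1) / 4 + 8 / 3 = 47 / 12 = 3.92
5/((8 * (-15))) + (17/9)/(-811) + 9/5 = 1.76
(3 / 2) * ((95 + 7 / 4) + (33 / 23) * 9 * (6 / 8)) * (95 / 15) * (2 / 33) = 61.28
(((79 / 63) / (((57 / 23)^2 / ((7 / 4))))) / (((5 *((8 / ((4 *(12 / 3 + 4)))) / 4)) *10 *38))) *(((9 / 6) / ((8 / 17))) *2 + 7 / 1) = 4471637 / 111115800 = 0.04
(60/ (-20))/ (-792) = 1/ 264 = 0.00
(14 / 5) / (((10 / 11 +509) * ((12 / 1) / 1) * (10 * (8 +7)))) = 77 / 25240500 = 0.00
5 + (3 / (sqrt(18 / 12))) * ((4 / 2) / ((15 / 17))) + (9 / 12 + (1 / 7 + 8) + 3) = 34 * sqrt(6) / 15 + 473 / 28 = 22.45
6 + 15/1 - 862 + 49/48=-40319/48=-839.98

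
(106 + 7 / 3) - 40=205 / 3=68.33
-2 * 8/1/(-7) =16/7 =2.29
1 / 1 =1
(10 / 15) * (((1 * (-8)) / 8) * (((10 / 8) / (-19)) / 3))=5 / 342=0.01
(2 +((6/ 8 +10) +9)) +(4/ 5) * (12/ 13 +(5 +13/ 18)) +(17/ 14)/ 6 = 27.27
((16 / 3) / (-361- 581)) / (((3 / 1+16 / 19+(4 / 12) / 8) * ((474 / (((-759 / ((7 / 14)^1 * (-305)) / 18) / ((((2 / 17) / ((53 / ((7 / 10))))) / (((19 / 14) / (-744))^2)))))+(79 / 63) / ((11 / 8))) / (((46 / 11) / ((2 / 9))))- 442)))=-122808145248 / 3546474175702788187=-0.00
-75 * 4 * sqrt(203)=-300 * sqrt(203)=-4274.34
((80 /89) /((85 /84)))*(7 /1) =9408 /1513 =6.22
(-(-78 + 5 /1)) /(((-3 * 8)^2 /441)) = 3577 /64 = 55.89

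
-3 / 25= -0.12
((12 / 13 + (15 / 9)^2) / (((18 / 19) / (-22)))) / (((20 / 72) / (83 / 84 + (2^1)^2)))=-37918243 / 24570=-1543.27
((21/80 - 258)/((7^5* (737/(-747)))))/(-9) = -1711377/990940720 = -0.00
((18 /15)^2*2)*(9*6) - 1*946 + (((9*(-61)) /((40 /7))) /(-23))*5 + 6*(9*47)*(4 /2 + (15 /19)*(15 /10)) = 639062873 /87400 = 7311.93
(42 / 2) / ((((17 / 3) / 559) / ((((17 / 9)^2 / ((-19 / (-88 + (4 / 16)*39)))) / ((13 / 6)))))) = 1601621 / 114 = 14049.31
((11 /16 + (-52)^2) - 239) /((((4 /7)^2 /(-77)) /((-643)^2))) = -61541314330727 /256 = -240395759104.40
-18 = -18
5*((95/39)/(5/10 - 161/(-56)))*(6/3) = 7600/1053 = 7.22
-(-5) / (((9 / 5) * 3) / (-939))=-7825 / 9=-869.44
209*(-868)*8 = -1451296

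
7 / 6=1.17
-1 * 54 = -54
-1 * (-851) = 851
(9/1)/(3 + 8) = 9/11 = 0.82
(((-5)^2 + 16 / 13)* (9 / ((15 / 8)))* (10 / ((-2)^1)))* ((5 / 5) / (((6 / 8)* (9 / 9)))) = -10912 / 13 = -839.38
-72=-72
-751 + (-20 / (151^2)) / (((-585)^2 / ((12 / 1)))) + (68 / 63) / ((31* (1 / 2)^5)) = -84650444125417 / 112884444855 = -749.89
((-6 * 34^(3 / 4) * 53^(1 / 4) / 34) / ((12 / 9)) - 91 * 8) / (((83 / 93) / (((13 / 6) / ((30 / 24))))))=-586768 / 415 - 3627 * 34^(3 / 4) * 53^(1 / 4) / 14110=-1423.66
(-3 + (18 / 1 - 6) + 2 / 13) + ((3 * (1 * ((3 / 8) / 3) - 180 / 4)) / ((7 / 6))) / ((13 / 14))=-2993 / 26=-115.12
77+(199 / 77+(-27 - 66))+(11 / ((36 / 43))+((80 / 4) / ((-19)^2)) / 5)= -265799 / 1000692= -0.27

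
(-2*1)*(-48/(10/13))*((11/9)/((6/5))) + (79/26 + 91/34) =264191/1989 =132.83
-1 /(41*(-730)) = 0.00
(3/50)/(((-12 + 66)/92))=23/225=0.10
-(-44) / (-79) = -44 / 79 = -0.56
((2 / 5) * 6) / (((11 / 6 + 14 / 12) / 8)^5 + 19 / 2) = 393216 / 1557695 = 0.25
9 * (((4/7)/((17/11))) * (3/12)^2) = 99/476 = 0.21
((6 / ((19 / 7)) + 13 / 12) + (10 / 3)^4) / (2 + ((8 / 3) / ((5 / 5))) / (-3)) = 780277 / 6840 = 114.08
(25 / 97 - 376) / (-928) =36447 / 90016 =0.40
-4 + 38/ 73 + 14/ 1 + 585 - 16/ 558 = 12128383/ 20367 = 595.49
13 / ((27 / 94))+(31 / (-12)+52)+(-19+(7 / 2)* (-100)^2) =3788173 / 108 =35075.68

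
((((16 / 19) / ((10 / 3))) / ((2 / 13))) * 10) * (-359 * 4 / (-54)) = 74672 / 171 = 436.68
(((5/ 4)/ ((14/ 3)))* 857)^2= 165251025/ 3136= 52694.84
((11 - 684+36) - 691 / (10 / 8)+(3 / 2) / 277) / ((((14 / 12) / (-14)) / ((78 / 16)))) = 385600527 / 5540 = 69602.98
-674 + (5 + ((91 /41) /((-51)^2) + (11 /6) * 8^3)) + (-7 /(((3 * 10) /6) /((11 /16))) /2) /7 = 4600045189 /17062560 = 269.60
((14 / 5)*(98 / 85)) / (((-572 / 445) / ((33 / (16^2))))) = -91581 / 282880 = -0.32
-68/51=-4/3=-1.33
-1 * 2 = -2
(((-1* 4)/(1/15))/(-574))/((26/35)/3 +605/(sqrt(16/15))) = -187200/2481786315919 +114345000* sqrt(15)/2481786315919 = 0.00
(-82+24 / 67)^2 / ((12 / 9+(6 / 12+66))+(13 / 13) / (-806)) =36174368100 / 368138401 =98.26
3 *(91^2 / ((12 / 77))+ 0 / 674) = 637637 / 4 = 159409.25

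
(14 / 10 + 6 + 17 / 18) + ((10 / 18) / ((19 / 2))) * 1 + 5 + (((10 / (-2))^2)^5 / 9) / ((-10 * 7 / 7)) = -92761978 / 855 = -108493.54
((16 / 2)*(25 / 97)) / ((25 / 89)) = 712 / 97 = 7.34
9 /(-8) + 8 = 55 /8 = 6.88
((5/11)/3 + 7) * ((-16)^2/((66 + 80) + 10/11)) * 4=15104/303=49.85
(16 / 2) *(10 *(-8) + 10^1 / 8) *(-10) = 6300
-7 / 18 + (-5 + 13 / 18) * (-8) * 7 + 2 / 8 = 2873 / 12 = 239.42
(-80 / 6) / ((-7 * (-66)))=-20 / 693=-0.03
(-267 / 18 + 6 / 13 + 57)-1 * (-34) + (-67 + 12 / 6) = 907 / 78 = 11.63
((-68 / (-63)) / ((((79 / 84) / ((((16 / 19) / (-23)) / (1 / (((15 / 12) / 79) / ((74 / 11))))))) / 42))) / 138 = -209440 / 6962840301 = -0.00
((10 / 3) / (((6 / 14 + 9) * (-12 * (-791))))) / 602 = 5 / 80814888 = 0.00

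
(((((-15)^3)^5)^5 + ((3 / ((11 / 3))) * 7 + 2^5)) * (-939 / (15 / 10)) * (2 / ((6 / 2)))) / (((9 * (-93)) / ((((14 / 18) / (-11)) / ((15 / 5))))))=1552170707616414775118464300320755899739953540146780025521522361486859153956174850463863550440 / 8203437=189209804087776230270125100000000000000000000000000000000000000000000000000000000000000.00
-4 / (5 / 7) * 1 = -28 / 5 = -5.60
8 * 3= 24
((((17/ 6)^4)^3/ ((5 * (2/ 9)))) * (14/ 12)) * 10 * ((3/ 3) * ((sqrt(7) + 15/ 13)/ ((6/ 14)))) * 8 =142742448121291445/ 2358180864 + 28548489624258289 * sqrt(7)/ 544195584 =199326808.21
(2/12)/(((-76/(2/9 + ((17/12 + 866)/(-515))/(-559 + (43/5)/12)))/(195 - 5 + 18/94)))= -62519929157/665500441608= -0.09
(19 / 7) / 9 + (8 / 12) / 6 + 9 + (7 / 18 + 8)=2243 / 126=17.80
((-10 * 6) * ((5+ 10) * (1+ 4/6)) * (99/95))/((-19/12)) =987.26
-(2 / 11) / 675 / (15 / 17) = -34 / 111375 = -0.00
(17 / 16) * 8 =17 / 2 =8.50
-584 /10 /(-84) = 73 /105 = 0.70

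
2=2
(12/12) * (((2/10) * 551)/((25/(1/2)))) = 551/250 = 2.20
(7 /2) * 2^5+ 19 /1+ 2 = 133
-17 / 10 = -1.70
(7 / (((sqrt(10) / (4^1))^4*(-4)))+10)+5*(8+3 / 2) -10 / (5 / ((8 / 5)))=2491 / 50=49.82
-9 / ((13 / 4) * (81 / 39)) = -4 / 3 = -1.33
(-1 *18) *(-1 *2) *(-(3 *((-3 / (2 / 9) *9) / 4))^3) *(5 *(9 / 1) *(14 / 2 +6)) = 15935694332.70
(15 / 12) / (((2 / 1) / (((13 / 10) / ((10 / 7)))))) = 91 / 160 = 0.57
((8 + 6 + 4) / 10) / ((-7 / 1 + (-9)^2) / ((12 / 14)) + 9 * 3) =27 / 1700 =0.02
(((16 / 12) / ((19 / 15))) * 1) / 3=20 / 57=0.35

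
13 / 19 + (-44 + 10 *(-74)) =-14883 / 19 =-783.32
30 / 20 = 3 / 2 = 1.50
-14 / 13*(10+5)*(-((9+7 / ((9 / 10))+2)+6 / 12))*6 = 1868.46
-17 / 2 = -8.50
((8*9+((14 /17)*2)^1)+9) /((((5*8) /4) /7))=1967 /34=57.85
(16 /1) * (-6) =-96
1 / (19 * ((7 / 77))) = 11 / 19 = 0.58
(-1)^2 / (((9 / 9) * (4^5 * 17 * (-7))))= -1 / 121856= -0.00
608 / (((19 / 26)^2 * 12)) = 5408 / 57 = 94.88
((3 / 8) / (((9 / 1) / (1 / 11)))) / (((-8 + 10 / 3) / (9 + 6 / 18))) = -1 / 132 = -0.01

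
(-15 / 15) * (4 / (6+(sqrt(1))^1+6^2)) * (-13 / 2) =26 / 43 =0.60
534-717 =-183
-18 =-18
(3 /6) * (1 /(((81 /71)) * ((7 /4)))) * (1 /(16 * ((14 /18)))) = 71 /3528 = 0.02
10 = 10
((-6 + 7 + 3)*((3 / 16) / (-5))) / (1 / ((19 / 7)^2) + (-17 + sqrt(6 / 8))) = 0.01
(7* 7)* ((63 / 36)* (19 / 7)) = 931 / 4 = 232.75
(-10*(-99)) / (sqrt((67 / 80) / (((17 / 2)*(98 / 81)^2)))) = 21560*sqrt(11390) / 603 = 3815.87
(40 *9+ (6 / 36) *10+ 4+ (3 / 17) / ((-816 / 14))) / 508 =2536243 / 3523488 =0.72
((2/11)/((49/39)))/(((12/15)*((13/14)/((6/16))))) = 45/616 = 0.07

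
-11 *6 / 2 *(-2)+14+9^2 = 161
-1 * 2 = -2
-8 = -8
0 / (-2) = 0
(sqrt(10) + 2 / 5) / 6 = 1 / 15 + sqrt(10) / 6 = 0.59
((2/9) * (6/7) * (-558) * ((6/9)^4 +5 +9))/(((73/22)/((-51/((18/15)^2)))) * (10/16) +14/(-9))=1066648000/1140951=934.88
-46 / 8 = -23 / 4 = -5.75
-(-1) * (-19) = -19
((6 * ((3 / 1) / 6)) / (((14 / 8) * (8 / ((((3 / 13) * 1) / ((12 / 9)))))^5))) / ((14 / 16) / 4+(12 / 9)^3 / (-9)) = -43046721 / 236419991994368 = -0.00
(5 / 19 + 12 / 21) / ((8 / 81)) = 8991 / 1064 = 8.45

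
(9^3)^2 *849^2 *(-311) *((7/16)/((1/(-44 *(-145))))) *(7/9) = -1034534752248735045/4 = -258633688062183761.25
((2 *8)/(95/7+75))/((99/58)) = 0.11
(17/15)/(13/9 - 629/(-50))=510/6311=0.08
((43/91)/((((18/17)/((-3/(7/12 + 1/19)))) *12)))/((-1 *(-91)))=-13889/7204470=-0.00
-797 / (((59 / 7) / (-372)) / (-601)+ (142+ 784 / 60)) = -6236540940 / 1213400063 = -5.14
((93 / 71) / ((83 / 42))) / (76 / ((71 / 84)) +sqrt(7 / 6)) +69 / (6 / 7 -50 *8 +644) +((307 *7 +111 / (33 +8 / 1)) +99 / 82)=219333112467582787 / 101863609976797 -39618 *sqrt(42) / 2899041181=2153.20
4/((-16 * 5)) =-1/20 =-0.05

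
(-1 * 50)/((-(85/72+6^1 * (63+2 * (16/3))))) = 3600/31909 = 0.11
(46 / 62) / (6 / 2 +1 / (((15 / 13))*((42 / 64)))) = 7245 / 42191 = 0.17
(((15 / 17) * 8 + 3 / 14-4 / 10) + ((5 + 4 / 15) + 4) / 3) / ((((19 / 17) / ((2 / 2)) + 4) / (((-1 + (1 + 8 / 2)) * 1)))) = 213386 / 27405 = 7.79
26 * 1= 26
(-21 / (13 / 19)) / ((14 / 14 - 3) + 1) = 399 / 13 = 30.69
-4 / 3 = -1.33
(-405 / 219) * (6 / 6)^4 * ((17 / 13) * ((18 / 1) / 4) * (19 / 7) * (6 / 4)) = -1177335 / 26572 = -44.31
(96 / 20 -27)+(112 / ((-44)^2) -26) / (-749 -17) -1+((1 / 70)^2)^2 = -25776850234657 / 1112695430000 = -23.17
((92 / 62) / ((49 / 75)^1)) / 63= 1150 / 31899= 0.04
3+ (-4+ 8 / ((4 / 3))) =5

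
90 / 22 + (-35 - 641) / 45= -5411 / 495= -10.93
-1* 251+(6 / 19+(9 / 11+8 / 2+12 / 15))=-256094 / 1045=-245.07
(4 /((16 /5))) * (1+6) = 35 /4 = 8.75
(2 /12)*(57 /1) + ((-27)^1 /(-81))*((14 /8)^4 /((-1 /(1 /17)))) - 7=30239 /13056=2.32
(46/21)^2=2116/441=4.80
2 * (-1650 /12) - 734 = -1009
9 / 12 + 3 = 15 / 4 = 3.75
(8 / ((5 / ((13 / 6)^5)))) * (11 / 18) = 46.69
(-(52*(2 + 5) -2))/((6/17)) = -3077/3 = -1025.67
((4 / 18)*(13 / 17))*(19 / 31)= 494 / 4743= 0.10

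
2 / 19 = 0.11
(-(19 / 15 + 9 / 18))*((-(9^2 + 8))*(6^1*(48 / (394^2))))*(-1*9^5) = -17224.92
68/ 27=2.52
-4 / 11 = -0.36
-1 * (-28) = 28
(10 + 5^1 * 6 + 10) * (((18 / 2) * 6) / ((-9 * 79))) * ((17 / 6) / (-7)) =850 / 553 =1.54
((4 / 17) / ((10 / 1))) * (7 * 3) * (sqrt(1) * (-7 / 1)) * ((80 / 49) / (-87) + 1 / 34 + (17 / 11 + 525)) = -839521037 / 460955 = -1821.26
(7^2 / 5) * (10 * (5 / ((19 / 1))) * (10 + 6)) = 7840 / 19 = 412.63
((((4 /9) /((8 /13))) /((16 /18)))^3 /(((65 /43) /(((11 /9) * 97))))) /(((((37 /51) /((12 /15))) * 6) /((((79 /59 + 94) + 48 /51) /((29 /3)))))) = 748785306841 /9723955200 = 77.00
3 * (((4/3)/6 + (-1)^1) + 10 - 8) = 11/3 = 3.67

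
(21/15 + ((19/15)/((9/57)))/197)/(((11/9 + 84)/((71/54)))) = 453406/20398365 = 0.02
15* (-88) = -1320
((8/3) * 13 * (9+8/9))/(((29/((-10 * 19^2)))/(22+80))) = -1136081440/261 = -4352802.45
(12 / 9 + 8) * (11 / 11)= 28 / 3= 9.33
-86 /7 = -12.29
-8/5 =-1.60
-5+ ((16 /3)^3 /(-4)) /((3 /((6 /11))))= -3533 /297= -11.90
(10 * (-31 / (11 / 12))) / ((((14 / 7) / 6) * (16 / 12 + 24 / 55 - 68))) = 20925 / 1366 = 15.32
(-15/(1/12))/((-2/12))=1080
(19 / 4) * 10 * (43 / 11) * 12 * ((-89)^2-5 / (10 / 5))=194082435 / 11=17643857.73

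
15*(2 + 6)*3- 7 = 353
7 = 7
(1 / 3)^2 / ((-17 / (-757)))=757 / 153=4.95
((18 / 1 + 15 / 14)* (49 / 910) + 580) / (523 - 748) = -151067 / 58500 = -2.58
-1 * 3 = -3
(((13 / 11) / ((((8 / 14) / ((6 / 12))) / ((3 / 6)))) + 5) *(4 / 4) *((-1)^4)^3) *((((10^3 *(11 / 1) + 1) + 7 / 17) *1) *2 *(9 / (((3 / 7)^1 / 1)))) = 476700798 / 187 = 2549202.13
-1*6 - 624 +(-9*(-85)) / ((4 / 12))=1665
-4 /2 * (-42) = 84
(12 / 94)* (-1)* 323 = -1938 / 47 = -41.23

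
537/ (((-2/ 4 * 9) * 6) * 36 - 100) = -537/ 1072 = -0.50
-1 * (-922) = 922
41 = 41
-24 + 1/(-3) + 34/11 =-701/33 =-21.24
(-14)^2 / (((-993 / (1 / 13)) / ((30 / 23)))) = -1960 / 98969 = -0.02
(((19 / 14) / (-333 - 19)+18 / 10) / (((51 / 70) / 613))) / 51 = 27129541 / 915552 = 29.63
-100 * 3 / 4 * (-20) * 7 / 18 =1750 / 3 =583.33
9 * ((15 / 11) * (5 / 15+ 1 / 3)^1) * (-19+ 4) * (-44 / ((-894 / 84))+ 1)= -1032750 / 1639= -630.11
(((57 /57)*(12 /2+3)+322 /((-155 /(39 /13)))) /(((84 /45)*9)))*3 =429 /868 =0.49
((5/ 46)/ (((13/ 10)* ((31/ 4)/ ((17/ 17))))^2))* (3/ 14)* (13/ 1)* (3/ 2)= 9000/ 2011373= 0.00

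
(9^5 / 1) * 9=531441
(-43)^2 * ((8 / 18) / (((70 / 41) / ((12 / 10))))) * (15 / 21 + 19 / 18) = 33810814 / 33075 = 1022.25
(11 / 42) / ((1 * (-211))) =-11 / 8862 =-0.00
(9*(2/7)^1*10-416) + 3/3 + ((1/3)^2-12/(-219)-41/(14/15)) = -3983179/9198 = -433.05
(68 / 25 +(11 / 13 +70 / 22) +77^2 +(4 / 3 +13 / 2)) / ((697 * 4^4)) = 127489819 / 3827366400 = 0.03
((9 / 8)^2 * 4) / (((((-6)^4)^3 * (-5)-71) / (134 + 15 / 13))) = -142317 / 2263853644208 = -0.00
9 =9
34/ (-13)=-34/ 13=-2.62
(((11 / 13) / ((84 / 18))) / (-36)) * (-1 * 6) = 11 / 364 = 0.03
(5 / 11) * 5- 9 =-74 / 11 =-6.73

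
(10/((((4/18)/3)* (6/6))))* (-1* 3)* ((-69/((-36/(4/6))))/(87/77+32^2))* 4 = -31878/15787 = -2.02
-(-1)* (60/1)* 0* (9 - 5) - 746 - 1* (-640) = -106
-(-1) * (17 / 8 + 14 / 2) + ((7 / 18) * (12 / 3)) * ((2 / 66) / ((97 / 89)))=2113025 / 230472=9.17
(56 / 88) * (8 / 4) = 14 / 11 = 1.27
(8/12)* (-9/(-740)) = 3/370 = 0.01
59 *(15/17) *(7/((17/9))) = 55755/289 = 192.92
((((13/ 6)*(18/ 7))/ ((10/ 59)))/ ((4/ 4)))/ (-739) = -2301/ 51730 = -0.04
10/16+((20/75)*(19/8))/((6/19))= 2.63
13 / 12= 1.08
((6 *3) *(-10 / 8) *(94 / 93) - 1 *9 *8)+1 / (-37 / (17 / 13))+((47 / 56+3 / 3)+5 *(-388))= -1697535751 / 835016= -2032.94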